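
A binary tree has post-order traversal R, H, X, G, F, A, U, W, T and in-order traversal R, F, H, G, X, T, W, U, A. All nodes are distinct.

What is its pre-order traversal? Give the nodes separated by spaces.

The last element of post-order is the root; it splits in-order into left and right subtrees.
Root T: left subtree has 5 nodes {R, F, H, G, X}, right has 3 {W, U, A}.
  Root F: left subtree has 1 node {R}, right has 3 {H, G, X}.
    Root G: left subtree has 1 node {H}, right has 1 {X}.
  Root W: left subtree has 0 nodes { }, right has 2 {U, A}.
    Root U: left subtree has 0 nodes { }, right has 1 {A}.

T F R G H X W U A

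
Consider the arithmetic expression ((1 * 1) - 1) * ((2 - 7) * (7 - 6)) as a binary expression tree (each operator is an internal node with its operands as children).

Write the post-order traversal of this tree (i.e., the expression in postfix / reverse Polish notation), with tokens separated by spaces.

1 1 * 1 - 2 7 - 7 6 - * *

Post-order on an expression tree gives postfix notation: for each operator, emit left operand, right operand, then the operator.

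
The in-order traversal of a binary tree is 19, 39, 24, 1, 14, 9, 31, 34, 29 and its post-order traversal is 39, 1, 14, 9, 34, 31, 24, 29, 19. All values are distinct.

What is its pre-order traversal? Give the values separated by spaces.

The last element of post-order is the root; it splits in-order into left and right subtrees.
Root 19: left subtree has 0 nodes { }, right has 8 {39, 24, 1, 14, 9, 31, 34, 29}.
  Root 29: left subtree has 7 nodes {39, 24, 1, 14, 9, 31, 34}, right has 0 { }.
    Root 24: left subtree has 1 node {39}, right has 5 {1, 14, 9, 31, 34}.
      Root 31: left subtree has 3 nodes {1, 14, 9}, right has 1 {34}.
        Root 9: left subtree has 2 nodes {1, 14}, right has 0 { }.
          Root 14: left subtree has 1 node {1}, right has 0 { }.

19 29 24 39 31 9 14 1 34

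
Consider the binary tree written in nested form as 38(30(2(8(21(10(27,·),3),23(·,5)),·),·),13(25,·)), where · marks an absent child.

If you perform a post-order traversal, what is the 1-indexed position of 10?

2

Post-order visits the left subtree, then the right subtree, then the node.
At 38: go left to 30.
  At 30: go left to 2.
    At 2: go left to 8.
      At 8: go left to 21.
        At 21: go left to 10.
          At 10: go left to 27.
            27 is a leaf — visit 27.
          At 10: no right child.
          Visit 10.
        At 21: go right to 3.
          3 is a leaf — visit 3.
        Visit 21.
      At 8: go right to 23.
        At 23: no left child.
        At 23: go right to 5.
          5 is a leaf — visit 5.
        Visit 23.
      Visit 8.
    At 2: no right child.
    Visit 2.
  At 30: no right child.
  Visit 30.
At 38: go right to 13.
  At 13: go left to 25.
    25 is a leaf — visit 25.
  At 13: no right child.
  Visit 13.
Visit 38.
Full post-order sequence: 27, 10, 3, 21, 5, 23, 8, 2, 30, 25, 13, 38.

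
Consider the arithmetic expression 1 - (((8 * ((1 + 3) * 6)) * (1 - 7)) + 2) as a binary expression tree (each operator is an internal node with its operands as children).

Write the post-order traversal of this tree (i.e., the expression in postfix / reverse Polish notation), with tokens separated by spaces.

Post-order on an expression tree gives postfix notation: for each operator, emit left operand, right operand, then the operator.

1 8 1 3 + 6 * * 1 7 - * 2 + -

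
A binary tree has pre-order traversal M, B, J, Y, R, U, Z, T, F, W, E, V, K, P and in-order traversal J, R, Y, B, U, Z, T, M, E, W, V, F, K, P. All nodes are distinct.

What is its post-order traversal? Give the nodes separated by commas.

The first element of pre-order is the root; it splits in-order into left and right subtrees.
Root M: left subtree has 7 nodes {J, R, Y, B, U, Z, T}, right has 6 {E, W, V, F, K, P}.
  Root B: left subtree has 3 nodes {J, R, Y}, right has 3 {U, Z, T}.
    Root J: left subtree has 0 nodes { }, right has 2 {R, Y}.
      Root Y: left subtree has 1 node {R}, right has 0 { }.
    Root U: left subtree has 0 nodes { }, right has 2 {Z, T}.
      Root Z: left subtree has 0 nodes { }, right has 1 {T}.
  Root F: left subtree has 3 nodes {E, W, V}, right has 2 {K, P}.
    Root W: left subtree has 1 node {E}, right has 1 {V}.
    Root K: left subtree has 0 nodes { }, right has 1 {P}.

R, Y, J, T, Z, U, B, E, V, W, P, K, F, M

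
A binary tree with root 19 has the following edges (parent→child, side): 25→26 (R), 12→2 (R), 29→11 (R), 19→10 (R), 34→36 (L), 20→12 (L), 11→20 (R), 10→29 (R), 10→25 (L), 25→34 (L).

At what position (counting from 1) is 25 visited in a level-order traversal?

3

Level-order visits nodes level by level from the root, left to right within each level.
Level 0: 19
Level 1: 10
Level 2: 25, 29
Level 3: 34, 26, 11
Level 4: 36, 20
Level 5: 12
Level 6: 2
Full level-order sequence: 19, 10, 25, 29, 34, 26, 11, 36, 20, 12, 2.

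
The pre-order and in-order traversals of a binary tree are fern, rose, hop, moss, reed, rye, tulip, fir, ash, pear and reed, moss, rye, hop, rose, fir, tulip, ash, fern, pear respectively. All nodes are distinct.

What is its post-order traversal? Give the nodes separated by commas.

The first element of pre-order is the root; it splits in-order into left and right subtrees.
Root fern: left subtree has 8 nodes {reed, moss, rye, hop, rose, fir, tulip, ash}, right has 1 {pear}.
  Root rose: left subtree has 4 nodes {reed, moss, rye, hop}, right has 3 {fir, tulip, ash}.
    Root hop: left subtree has 3 nodes {reed, moss, rye}, right has 0 { }.
      Root moss: left subtree has 1 node {reed}, right has 1 {rye}.
    Root tulip: left subtree has 1 node {fir}, right has 1 {ash}.

reed, rye, moss, hop, fir, ash, tulip, rose, pear, fern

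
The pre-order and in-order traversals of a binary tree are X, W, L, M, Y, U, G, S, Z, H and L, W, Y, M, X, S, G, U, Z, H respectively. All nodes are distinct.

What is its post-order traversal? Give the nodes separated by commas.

L, Y, M, W, S, G, H, Z, U, X

The first element of pre-order is the root; it splits in-order into left and right subtrees.
Root X: left subtree has 4 nodes {L, W, Y, M}, right has 5 {S, G, U, Z, H}.
  Root W: left subtree has 1 node {L}, right has 2 {Y, M}.
    Root M: left subtree has 1 node {Y}, right has 0 { }.
  Root U: left subtree has 2 nodes {S, G}, right has 2 {Z, H}.
    Root G: left subtree has 1 node {S}, right has 0 { }.
    Root Z: left subtree has 0 nodes { }, right has 1 {H}.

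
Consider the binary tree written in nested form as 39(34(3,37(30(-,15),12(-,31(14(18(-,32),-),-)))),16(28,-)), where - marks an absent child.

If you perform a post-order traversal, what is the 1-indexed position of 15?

Post-order visits the left subtree, then the right subtree, then the node.
At 39: go left to 34.
  At 34: go left to 3.
    3 is a leaf — visit 3.
  At 34: go right to 37.
    At 37: go left to 30.
      At 30: no left child.
      At 30: go right to 15.
        15 is a leaf — visit 15.
      Visit 30.
    At 37: go right to 12.
      At 12: no left child.
      At 12: go right to 31.
        At 31: go left to 14.
          At 14: go left to 18.
            At 18: no left child.
            At 18: go right to 32.
              32 is a leaf — visit 32.
            Visit 18.
          At 14: no right child.
          Visit 14.
        At 31: no right child.
        Visit 31.
      Visit 12.
    Visit 37.
  Visit 34.
At 39: go right to 16.
  At 16: go left to 28.
    28 is a leaf — visit 28.
  At 16: no right child.
  Visit 16.
Visit 39.
Full post-order sequence: 3, 15, 30, 32, 18, 14, 31, 12, 37, 34, 28, 16, 39.

2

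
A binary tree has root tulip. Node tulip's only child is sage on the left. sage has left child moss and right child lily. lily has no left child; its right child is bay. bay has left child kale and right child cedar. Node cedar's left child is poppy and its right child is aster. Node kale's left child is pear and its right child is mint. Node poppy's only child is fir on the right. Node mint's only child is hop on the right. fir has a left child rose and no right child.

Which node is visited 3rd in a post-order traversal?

hop

Post-order visits the left subtree, then the right subtree, then the node.
At tulip: go left to sage.
  At sage: go left to moss.
    moss is a leaf — visit moss.
  At sage: go right to lily.
    At lily: no left child.
    At lily: go right to bay.
      At bay: go left to kale.
        At kale: go left to pear.
          pear is a leaf — visit pear.
        At kale: go right to mint.
          At mint: no left child.
          At mint: go right to hop.
            hop is a leaf — visit hop.
          Visit mint.
        Visit kale.
      At bay: go right to cedar.
        At cedar: go left to poppy.
          At poppy: no left child.
          At poppy: go right to fir.
            At fir: go left to rose.
              rose is a leaf — visit rose.
            At fir: no right child.
            Visit fir.
          Visit poppy.
        At cedar: go right to aster.
          aster is a leaf — visit aster.
        Visit cedar.
      Visit bay.
    Visit lily.
  Visit sage.
At tulip: no right child.
Visit tulip.
Full post-order sequence: moss, pear, hop, mint, kale, rose, fir, poppy, aster, cedar, bay, lily, sage, tulip.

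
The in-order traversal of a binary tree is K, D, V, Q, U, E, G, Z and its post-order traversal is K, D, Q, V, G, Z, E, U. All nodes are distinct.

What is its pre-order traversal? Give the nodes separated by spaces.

The last element of post-order is the root; it splits in-order into left and right subtrees.
Root U: left subtree has 4 nodes {K, D, V, Q}, right has 3 {E, G, Z}.
  Root V: left subtree has 2 nodes {K, D}, right has 1 {Q}.
    Root D: left subtree has 1 node {K}, right has 0 { }.
  Root E: left subtree has 0 nodes { }, right has 2 {G, Z}.
    Root Z: left subtree has 1 node {G}, right has 0 { }.

U V D K Q E Z G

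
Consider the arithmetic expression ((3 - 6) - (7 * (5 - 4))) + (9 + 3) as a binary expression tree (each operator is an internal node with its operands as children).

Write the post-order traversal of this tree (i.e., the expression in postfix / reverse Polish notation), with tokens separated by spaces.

3 6 - 7 5 4 - * - 9 3 + +

Post-order on an expression tree gives postfix notation: for each operator, emit left operand, right operand, then the operator.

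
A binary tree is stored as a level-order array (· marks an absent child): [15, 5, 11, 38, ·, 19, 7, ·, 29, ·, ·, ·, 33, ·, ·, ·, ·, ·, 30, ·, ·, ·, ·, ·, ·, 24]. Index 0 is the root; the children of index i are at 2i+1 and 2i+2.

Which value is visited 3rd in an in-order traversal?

In-order visits the left subtree, then the node, then the right subtree.
At 15: go left to 5.
  At 5: go left to 38.
    At 38: no left child.
    Visit 38.
    At 38: go right to 29.
      At 29: no left child.
      Visit 29.
      At 29: go right to 30.
        30 is a leaf — visit 30.
  Visit 5.
  At 5: no right child.
Visit 15.
At 15: go right to 11.
  At 11: go left to 19.
    At 19: no left child.
    Visit 19.
    At 19: go right to 33.
      At 33: go left to 24.
        24 is a leaf — visit 24.
      Visit 33.
      At 33: no right child.
  Visit 11.
  At 11: go right to 7.
    7 is a leaf — visit 7.
Full in-order sequence: 38, 29, 30, 5, 15, 19, 24, 33, 11, 7.

30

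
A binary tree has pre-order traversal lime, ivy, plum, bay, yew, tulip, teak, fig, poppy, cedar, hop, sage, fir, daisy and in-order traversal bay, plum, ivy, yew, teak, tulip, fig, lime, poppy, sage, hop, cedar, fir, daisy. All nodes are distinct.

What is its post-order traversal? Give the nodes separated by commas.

bay, plum, teak, fig, tulip, yew, ivy, sage, hop, daisy, fir, cedar, poppy, lime

The first element of pre-order is the root; it splits in-order into left and right subtrees.
Root lime: left subtree has 7 nodes {bay, plum, ivy, yew, teak, tulip, fig}, right has 6 {poppy, sage, hop, cedar, fir, daisy}.
  Root ivy: left subtree has 2 nodes {bay, plum}, right has 4 {yew, teak, tulip, fig}.
    Root plum: left subtree has 1 node {bay}, right has 0 { }.
    Root yew: left subtree has 0 nodes { }, right has 3 {teak, tulip, fig}.
      Root tulip: left subtree has 1 node {teak}, right has 1 {fig}.
  Root poppy: left subtree has 0 nodes { }, right has 5 {sage, hop, cedar, fir, daisy}.
    Root cedar: left subtree has 2 nodes {sage, hop}, right has 2 {fir, daisy}.
      Root hop: left subtree has 1 node {sage}, right has 0 { }.
      Root fir: left subtree has 0 nodes { }, right has 1 {daisy}.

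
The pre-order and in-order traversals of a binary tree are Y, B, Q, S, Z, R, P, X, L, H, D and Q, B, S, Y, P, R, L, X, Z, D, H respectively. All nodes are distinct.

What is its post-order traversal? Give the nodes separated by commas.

The first element of pre-order is the root; it splits in-order into left and right subtrees.
Root Y: left subtree has 3 nodes {Q, B, S}, right has 7 {P, R, L, X, Z, D, H}.
  Root B: left subtree has 1 node {Q}, right has 1 {S}.
  Root Z: left subtree has 4 nodes {P, R, L, X}, right has 2 {D, H}.
    Root R: left subtree has 1 node {P}, right has 2 {L, X}.
      Root X: left subtree has 1 node {L}, right has 0 { }.
    Root H: left subtree has 1 node {D}, right has 0 { }.

Q, S, B, P, L, X, R, D, H, Z, Y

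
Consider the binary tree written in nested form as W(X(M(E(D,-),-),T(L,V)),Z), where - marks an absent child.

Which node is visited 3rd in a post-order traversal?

M

Post-order visits the left subtree, then the right subtree, then the node.
At W: go left to X.
  At X: go left to M.
    At M: go left to E.
      At E: go left to D.
        D is a leaf — visit D.
      At E: no right child.
      Visit E.
    At M: no right child.
    Visit M.
  At X: go right to T.
    At T: go left to L.
      L is a leaf — visit L.
    At T: go right to V.
      V is a leaf — visit V.
    Visit T.
  Visit X.
At W: go right to Z.
  Z is a leaf — visit Z.
Visit W.
Full post-order sequence: D, E, M, L, V, T, X, Z, W.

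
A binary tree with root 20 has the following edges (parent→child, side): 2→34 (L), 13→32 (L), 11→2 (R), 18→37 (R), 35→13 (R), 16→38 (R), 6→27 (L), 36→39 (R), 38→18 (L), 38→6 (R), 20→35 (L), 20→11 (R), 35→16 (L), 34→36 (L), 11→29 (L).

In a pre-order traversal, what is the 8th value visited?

27

Pre-order visits the node, then its left subtree, then its right subtree.
Visit 20.
At 20: go left to 35.
  Visit 35.
  At 35: go left to 16.
    Visit 16.
    At 16: no left child.
    At 16: go right to 38.
      Visit 38.
      At 38: go left to 18.
        Visit 18.
        At 18: no left child.
        At 18: go right to 37.
          37 is a leaf — visit 37.
      At 38: go right to 6.
        Visit 6.
        At 6: go left to 27.
          27 is a leaf — visit 27.
        At 6: no right child.
  At 35: go right to 13.
    Visit 13.
    At 13: go left to 32.
      32 is a leaf — visit 32.
    At 13: no right child.
At 20: go right to 11.
  Visit 11.
  At 11: go left to 29.
    29 is a leaf — visit 29.
  At 11: go right to 2.
    Visit 2.
    At 2: go left to 34.
      Visit 34.
      At 34: go left to 36.
        Visit 36.
        At 36: no left child.
        At 36: go right to 39.
          39 is a leaf — visit 39.
      At 34: no right child.
    At 2: no right child.
Full pre-order sequence: 20, 35, 16, 38, 18, 37, 6, 27, 13, 32, 11, 29, 2, 34, 36, 39.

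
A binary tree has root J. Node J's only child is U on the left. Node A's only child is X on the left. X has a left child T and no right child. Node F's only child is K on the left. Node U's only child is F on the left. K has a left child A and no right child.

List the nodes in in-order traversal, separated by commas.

T, X, A, K, F, U, J

In-order visits the left subtree, then the node, then the right subtree.
At J: go left to U.
  At U: go left to F.
    At F: go left to K.
      At K: go left to A.
        At A: go left to X.
          At X: go left to T.
            T is a leaf — visit T.
          Visit X.
          At X: no right child.
        Visit A.
        At A: no right child.
      Visit K.
      At K: no right child.
    Visit F.
    At F: no right child.
  Visit U.
  At U: no right child.
Visit J.
At J: no right child.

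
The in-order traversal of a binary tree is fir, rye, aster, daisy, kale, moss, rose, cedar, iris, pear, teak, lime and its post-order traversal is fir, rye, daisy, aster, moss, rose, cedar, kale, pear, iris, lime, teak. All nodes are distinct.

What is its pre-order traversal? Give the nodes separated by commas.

The last element of post-order is the root; it splits in-order into left and right subtrees.
Root teak: left subtree has 10 nodes {fir, rye, aster, daisy, kale, moss, rose, cedar, iris, pear}, right has 1 {lime}.
  Root iris: left subtree has 8 nodes {fir, rye, aster, daisy, kale, moss, rose, cedar}, right has 1 {pear}.
    Root kale: left subtree has 4 nodes {fir, rye, aster, daisy}, right has 3 {moss, rose, cedar}.
      Root aster: left subtree has 2 nodes {fir, rye}, right has 1 {daisy}.
        Root rye: left subtree has 1 node {fir}, right has 0 { }.
      Root cedar: left subtree has 2 nodes {moss, rose}, right has 0 { }.
        Root rose: left subtree has 1 node {moss}, right has 0 { }.

teak, iris, kale, aster, rye, fir, daisy, cedar, rose, moss, pear, lime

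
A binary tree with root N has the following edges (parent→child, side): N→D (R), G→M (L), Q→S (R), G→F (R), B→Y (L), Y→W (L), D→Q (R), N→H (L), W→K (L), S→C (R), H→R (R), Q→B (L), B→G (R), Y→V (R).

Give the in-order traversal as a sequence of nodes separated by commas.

In-order visits the left subtree, then the node, then the right subtree.
At N: go left to H.
  At H: no left child.
  Visit H.
  At H: go right to R.
    R is a leaf — visit R.
Visit N.
At N: go right to D.
  At D: no left child.
  Visit D.
  At D: go right to Q.
    At Q: go left to B.
      At B: go left to Y.
        At Y: go left to W.
          At W: go left to K.
            K is a leaf — visit K.
          Visit W.
          At W: no right child.
        Visit Y.
        At Y: go right to V.
          V is a leaf — visit V.
      Visit B.
      At B: go right to G.
        At G: go left to M.
          M is a leaf — visit M.
        Visit G.
        At G: go right to F.
          F is a leaf — visit F.
    Visit Q.
    At Q: go right to S.
      At S: no left child.
      Visit S.
      At S: go right to C.
        C is a leaf — visit C.

H, R, N, D, K, W, Y, V, B, M, G, F, Q, S, C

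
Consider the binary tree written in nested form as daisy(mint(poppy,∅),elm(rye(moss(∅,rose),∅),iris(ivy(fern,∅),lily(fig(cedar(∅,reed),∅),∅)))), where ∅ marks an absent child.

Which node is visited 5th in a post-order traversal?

Post-order visits the left subtree, then the right subtree, then the node.
At daisy: go left to mint.
  At mint: go left to poppy.
    poppy is a leaf — visit poppy.
  At mint: no right child.
  Visit mint.
At daisy: go right to elm.
  At elm: go left to rye.
    At rye: go left to moss.
      At moss: no left child.
      At moss: go right to rose.
        rose is a leaf — visit rose.
      Visit moss.
    At rye: no right child.
    Visit rye.
  At elm: go right to iris.
    At iris: go left to ivy.
      At ivy: go left to fern.
        fern is a leaf — visit fern.
      At ivy: no right child.
      Visit ivy.
    At iris: go right to lily.
      At lily: go left to fig.
        At fig: go left to cedar.
          At cedar: no left child.
          At cedar: go right to reed.
            reed is a leaf — visit reed.
          Visit cedar.
        At fig: no right child.
        Visit fig.
      At lily: no right child.
      Visit lily.
    Visit iris.
  Visit elm.
Visit daisy.
Full post-order sequence: poppy, mint, rose, moss, rye, fern, ivy, reed, cedar, fig, lily, iris, elm, daisy.

rye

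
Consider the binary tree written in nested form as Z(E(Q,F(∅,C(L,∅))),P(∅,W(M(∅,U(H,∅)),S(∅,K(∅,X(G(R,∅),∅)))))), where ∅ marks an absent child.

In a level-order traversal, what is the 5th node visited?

Level-order visits nodes level by level from the root, left to right within each level.
Level 0: Z
Level 1: E, P
Level 2: Q, F, W
Level 3: C, M, S
Level 4: L, U, K
Level 5: H, X
Level 6: G
Level 7: R
Full level-order sequence: Z, E, P, Q, F, W, C, M, S, L, U, K, H, X, G, R.

F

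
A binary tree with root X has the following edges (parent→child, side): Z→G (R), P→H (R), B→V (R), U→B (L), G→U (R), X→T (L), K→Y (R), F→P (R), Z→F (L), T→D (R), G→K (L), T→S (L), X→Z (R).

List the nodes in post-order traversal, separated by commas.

Post-order visits the left subtree, then the right subtree, then the node.
At X: go left to T.
  At T: go left to S.
    S is a leaf — visit S.
  At T: go right to D.
    D is a leaf — visit D.
  Visit T.
At X: go right to Z.
  At Z: go left to F.
    At F: no left child.
    At F: go right to P.
      At P: no left child.
      At P: go right to H.
        H is a leaf — visit H.
      Visit P.
    Visit F.
  At Z: go right to G.
    At G: go left to K.
      At K: no left child.
      At K: go right to Y.
        Y is a leaf — visit Y.
      Visit K.
    At G: go right to U.
      At U: go left to B.
        At B: no left child.
        At B: go right to V.
          V is a leaf — visit V.
        Visit B.
      At U: no right child.
      Visit U.
    Visit G.
  Visit Z.
Visit X.

S, D, T, H, P, F, Y, K, V, B, U, G, Z, X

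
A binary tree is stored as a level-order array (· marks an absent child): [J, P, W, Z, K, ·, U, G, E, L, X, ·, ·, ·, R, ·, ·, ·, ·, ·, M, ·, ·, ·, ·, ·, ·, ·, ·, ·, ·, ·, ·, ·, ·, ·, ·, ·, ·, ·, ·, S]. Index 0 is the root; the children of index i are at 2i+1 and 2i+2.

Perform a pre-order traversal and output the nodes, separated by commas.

J, P, Z, G, E, K, L, M, S, X, W, U, R

Pre-order visits the node, then its left subtree, then its right subtree.
Visit J.
At J: go left to P.
  Visit P.
  At P: go left to Z.
    Visit Z.
    At Z: go left to G.
      G is a leaf — visit G.
    At Z: go right to E.
      E is a leaf — visit E.
  At P: go right to K.
    Visit K.
    At K: go left to L.
      Visit L.
      At L: no left child.
      At L: go right to M.
        Visit M.
        At M: go left to S.
          S is a leaf — visit S.
        At M: no right child.
    At K: go right to X.
      X is a leaf — visit X.
At J: go right to W.
  Visit W.
  At W: no left child.
  At W: go right to U.
    Visit U.
    At U: no left child.
    At U: go right to R.
      R is a leaf — visit R.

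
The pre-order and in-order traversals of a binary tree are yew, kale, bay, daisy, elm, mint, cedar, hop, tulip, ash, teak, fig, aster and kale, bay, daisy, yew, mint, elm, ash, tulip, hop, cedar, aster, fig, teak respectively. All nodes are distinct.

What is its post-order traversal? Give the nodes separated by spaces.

The first element of pre-order is the root; it splits in-order into left and right subtrees.
Root yew: left subtree has 3 nodes {kale, bay, daisy}, right has 9 {mint, elm, ash, tulip, hop, cedar, aster, fig, teak}.
  Root kale: left subtree has 0 nodes { }, right has 2 {bay, daisy}.
    Root bay: left subtree has 0 nodes { }, right has 1 {daisy}.
  Root elm: left subtree has 1 node {mint}, right has 7 {ash, tulip, hop, cedar, aster, fig, teak}.
    Root cedar: left subtree has 3 nodes {ash, tulip, hop}, right has 3 {aster, fig, teak}.
      Root hop: left subtree has 2 nodes {ash, tulip}, right has 0 { }.
        Root tulip: left subtree has 1 node {ash}, right has 0 { }.
      Root teak: left subtree has 2 nodes {aster, fig}, right has 0 { }.
        Root fig: left subtree has 1 node {aster}, right has 0 { }.

daisy bay kale mint ash tulip hop aster fig teak cedar elm yew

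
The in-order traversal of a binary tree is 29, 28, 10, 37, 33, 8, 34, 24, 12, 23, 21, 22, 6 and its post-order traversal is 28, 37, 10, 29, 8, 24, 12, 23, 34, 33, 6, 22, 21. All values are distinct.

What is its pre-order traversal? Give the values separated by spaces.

21 33 29 10 28 37 34 8 23 12 24 22 6

The last element of post-order is the root; it splits in-order into left and right subtrees.
Root 21: left subtree has 10 nodes {29, 28, 10, 37, 33, 8, 34, 24, 12, 23}, right has 2 {22, 6}.
  Root 33: left subtree has 4 nodes {29, 28, 10, 37}, right has 5 {8, 34, 24, 12, 23}.
    Root 29: left subtree has 0 nodes { }, right has 3 {28, 10, 37}.
      Root 10: left subtree has 1 node {28}, right has 1 {37}.
    Root 34: left subtree has 1 node {8}, right has 3 {24, 12, 23}.
      Root 23: left subtree has 2 nodes {24, 12}, right has 0 { }.
        Root 12: left subtree has 1 node {24}, right has 0 { }.
  Root 22: left subtree has 0 nodes { }, right has 1 {6}.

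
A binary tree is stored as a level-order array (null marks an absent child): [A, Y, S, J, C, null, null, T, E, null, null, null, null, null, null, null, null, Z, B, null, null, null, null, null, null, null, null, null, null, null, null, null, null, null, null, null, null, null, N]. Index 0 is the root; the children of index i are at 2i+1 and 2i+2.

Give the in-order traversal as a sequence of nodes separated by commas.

T, J, Z, E, B, N, Y, C, A, S

In-order visits the left subtree, then the node, then the right subtree.
At A: go left to Y.
  At Y: go left to J.
    At J: go left to T.
      T is a leaf — visit T.
    Visit J.
    At J: go right to E.
      At E: go left to Z.
        Z is a leaf — visit Z.
      Visit E.
      At E: go right to B.
        At B: no left child.
        Visit B.
        At B: go right to N.
          N is a leaf — visit N.
  Visit Y.
  At Y: go right to C.
    C is a leaf — visit C.
Visit A.
At A: go right to S.
  S is a leaf — visit S.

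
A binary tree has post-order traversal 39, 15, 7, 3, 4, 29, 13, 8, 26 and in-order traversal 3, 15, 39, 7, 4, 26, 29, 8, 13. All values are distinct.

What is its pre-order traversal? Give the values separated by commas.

26, 4, 3, 7, 15, 39, 8, 29, 13

The last element of post-order is the root; it splits in-order into left and right subtrees.
Root 26: left subtree has 5 nodes {3, 15, 39, 7, 4}, right has 3 {29, 8, 13}.
  Root 4: left subtree has 4 nodes {3, 15, 39, 7}, right has 0 { }.
    Root 3: left subtree has 0 nodes { }, right has 3 {15, 39, 7}.
      Root 7: left subtree has 2 nodes {15, 39}, right has 0 { }.
        Root 15: left subtree has 0 nodes { }, right has 1 {39}.
  Root 8: left subtree has 1 node {29}, right has 1 {13}.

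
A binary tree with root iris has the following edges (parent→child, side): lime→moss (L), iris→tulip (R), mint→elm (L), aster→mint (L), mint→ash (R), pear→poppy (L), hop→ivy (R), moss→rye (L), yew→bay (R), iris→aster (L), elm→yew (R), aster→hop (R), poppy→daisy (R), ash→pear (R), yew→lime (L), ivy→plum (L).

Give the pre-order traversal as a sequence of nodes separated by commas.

Pre-order visits the node, then its left subtree, then its right subtree.
Visit iris.
At iris: go left to aster.
  Visit aster.
  At aster: go left to mint.
    Visit mint.
    At mint: go left to elm.
      Visit elm.
      At elm: no left child.
      At elm: go right to yew.
        Visit yew.
        At yew: go left to lime.
          Visit lime.
          At lime: go left to moss.
            Visit moss.
            At moss: go left to rye.
              rye is a leaf — visit rye.
            At moss: no right child.
          At lime: no right child.
        At yew: go right to bay.
          bay is a leaf — visit bay.
    At mint: go right to ash.
      Visit ash.
      At ash: no left child.
      At ash: go right to pear.
        Visit pear.
        At pear: go left to poppy.
          Visit poppy.
          At poppy: no left child.
          At poppy: go right to daisy.
            daisy is a leaf — visit daisy.
        At pear: no right child.
  At aster: go right to hop.
    Visit hop.
    At hop: no left child.
    At hop: go right to ivy.
      Visit ivy.
      At ivy: go left to plum.
        plum is a leaf — visit plum.
      At ivy: no right child.
At iris: go right to tulip.
  tulip is a leaf — visit tulip.

iris, aster, mint, elm, yew, lime, moss, rye, bay, ash, pear, poppy, daisy, hop, ivy, plum, tulip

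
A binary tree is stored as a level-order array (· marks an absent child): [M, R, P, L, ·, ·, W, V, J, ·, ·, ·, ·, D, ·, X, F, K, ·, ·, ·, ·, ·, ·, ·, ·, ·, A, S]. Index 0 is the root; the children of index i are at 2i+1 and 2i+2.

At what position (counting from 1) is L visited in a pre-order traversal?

3

Pre-order visits the node, then its left subtree, then its right subtree.
Visit M.
At M: go left to R.
  Visit R.
  At R: go left to L.
    Visit L.
    At L: go left to V.
      Visit V.
      At V: go left to X.
        X is a leaf — visit X.
      At V: go right to F.
        F is a leaf — visit F.
    At L: go right to J.
      Visit J.
      At J: go left to K.
        K is a leaf — visit K.
      At J: no right child.
  At R: no right child.
At M: go right to P.
  Visit P.
  At P: no left child.
  At P: go right to W.
    Visit W.
    At W: go left to D.
      Visit D.
      At D: go left to A.
        A is a leaf — visit A.
      At D: go right to S.
        S is a leaf — visit S.
    At W: no right child.
Full pre-order sequence: M, R, L, V, X, F, J, K, P, W, D, A, S.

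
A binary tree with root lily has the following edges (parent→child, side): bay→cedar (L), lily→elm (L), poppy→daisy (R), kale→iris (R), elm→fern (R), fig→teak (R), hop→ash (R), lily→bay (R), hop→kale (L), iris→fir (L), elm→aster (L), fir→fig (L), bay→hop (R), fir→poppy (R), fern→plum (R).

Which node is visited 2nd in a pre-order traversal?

elm

Pre-order visits the node, then its left subtree, then its right subtree.
Visit lily.
At lily: go left to elm.
  Visit elm.
  At elm: go left to aster.
    aster is a leaf — visit aster.
  At elm: go right to fern.
    Visit fern.
    At fern: no left child.
    At fern: go right to plum.
      plum is a leaf — visit plum.
At lily: go right to bay.
  Visit bay.
  At bay: go left to cedar.
    cedar is a leaf — visit cedar.
  At bay: go right to hop.
    Visit hop.
    At hop: go left to kale.
      Visit kale.
      At kale: no left child.
      At kale: go right to iris.
        Visit iris.
        At iris: go left to fir.
          Visit fir.
          At fir: go left to fig.
            Visit fig.
            At fig: no left child.
            At fig: go right to teak.
              teak is a leaf — visit teak.
          At fir: go right to poppy.
            Visit poppy.
            At poppy: no left child.
            At poppy: go right to daisy.
              daisy is a leaf — visit daisy.
        At iris: no right child.
    At hop: go right to ash.
      ash is a leaf — visit ash.
Full pre-order sequence: lily, elm, aster, fern, plum, bay, cedar, hop, kale, iris, fir, fig, teak, poppy, daisy, ash.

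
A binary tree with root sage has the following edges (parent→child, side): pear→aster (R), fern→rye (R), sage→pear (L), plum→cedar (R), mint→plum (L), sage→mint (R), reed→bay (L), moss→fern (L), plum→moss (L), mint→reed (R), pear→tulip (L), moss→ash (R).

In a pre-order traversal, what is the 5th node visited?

mint

Pre-order visits the node, then its left subtree, then its right subtree.
Visit sage.
At sage: go left to pear.
  Visit pear.
  At pear: go left to tulip.
    tulip is a leaf — visit tulip.
  At pear: go right to aster.
    aster is a leaf — visit aster.
At sage: go right to mint.
  Visit mint.
  At mint: go left to plum.
    Visit plum.
    At plum: go left to moss.
      Visit moss.
      At moss: go left to fern.
        Visit fern.
        At fern: no left child.
        At fern: go right to rye.
          rye is a leaf — visit rye.
      At moss: go right to ash.
        ash is a leaf — visit ash.
    At plum: go right to cedar.
      cedar is a leaf — visit cedar.
  At mint: go right to reed.
    Visit reed.
    At reed: go left to bay.
      bay is a leaf — visit bay.
    At reed: no right child.
Full pre-order sequence: sage, pear, tulip, aster, mint, plum, moss, fern, rye, ash, cedar, reed, bay.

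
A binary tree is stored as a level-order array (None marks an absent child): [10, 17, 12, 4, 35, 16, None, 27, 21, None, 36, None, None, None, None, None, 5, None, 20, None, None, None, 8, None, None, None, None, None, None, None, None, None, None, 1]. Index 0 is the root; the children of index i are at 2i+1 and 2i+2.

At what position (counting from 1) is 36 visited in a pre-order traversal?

Pre-order visits the node, then its left subtree, then its right subtree.
Visit 10.
At 10: go left to 17.
  Visit 17.
  At 17: go left to 4.
    Visit 4.
    At 4: go left to 27.
      Visit 27.
      At 27: no left child.
      At 27: go right to 5.
        Visit 5.
        At 5: go left to 1.
          1 is a leaf — visit 1.
        At 5: no right child.
    At 4: go right to 21.
      Visit 21.
      At 21: no left child.
      At 21: go right to 20.
        20 is a leaf — visit 20.
  At 17: go right to 35.
    Visit 35.
    At 35: no left child.
    At 35: go right to 36.
      Visit 36.
      At 36: no left child.
      At 36: go right to 8.
        8 is a leaf — visit 8.
At 10: go right to 12.
  Visit 12.
  At 12: go left to 16.
    16 is a leaf — visit 16.
  At 12: no right child.
Full pre-order sequence: 10, 17, 4, 27, 5, 1, 21, 20, 35, 36, 8, 12, 16.

10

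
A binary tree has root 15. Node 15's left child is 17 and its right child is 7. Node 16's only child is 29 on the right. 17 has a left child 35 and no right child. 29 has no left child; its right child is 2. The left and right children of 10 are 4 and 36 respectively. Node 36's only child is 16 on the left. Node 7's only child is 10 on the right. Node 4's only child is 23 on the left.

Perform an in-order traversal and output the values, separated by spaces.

35 17 15 7 23 4 10 16 29 2 36

In-order visits the left subtree, then the node, then the right subtree.
At 15: go left to 17.
  At 17: go left to 35.
    35 is a leaf — visit 35.
  Visit 17.
  At 17: no right child.
Visit 15.
At 15: go right to 7.
  At 7: no left child.
  Visit 7.
  At 7: go right to 10.
    At 10: go left to 4.
      At 4: go left to 23.
        23 is a leaf — visit 23.
      Visit 4.
      At 4: no right child.
    Visit 10.
    At 10: go right to 36.
      At 36: go left to 16.
        At 16: no left child.
        Visit 16.
        At 16: go right to 29.
          At 29: no left child.
          Visit 29.
          At 29: go right to 2.
            2 is a leaf — visit 2.
      Visit 36.
      At 36: no right child.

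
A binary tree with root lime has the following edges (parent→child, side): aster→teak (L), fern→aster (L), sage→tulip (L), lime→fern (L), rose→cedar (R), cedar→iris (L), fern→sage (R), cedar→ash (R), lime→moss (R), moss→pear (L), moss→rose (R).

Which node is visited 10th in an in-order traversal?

In-order visits the left subtree, then the node, then the right subtree.
At lime: go left to fern.
  At fern: go left to aster.
    At aster: go left to teak.
      teak is a leaf — visit teak.
    Visit aster.
    At aster: no right child.
  Visit fern.
  At fern: go right to sage.
    At sage: go left to tulip.
      tulip is a leaf — visit tulip.
    Visit sage.
    At sage: no right child.
Visit lime.
At lime: go right to moss.
  At moss: go left to pear.
    pear is a leaf — visit pear.
  Visit moss.
  At moss: go right to rose.
    At rose: no left child.
    Visit rose.
    At rose: go right to cedar.
      At cedar: go left to iris.
        iris is a leaf — visit iris.
      Visit cedar.
      At cedar: go right to ash.
        ash is a leaf — visit ash.
Full in-order sequence: teak, aster, fern, tulip, sage, lime, pear, moss, rose, iris, cedar, ash.

iris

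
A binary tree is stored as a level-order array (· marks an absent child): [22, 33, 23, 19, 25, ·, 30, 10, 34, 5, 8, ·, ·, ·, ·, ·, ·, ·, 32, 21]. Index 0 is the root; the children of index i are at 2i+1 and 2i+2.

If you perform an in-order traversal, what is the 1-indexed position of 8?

9

In-order visits the left subtree, then the node, then the right subtree.
At 22: go left to 33.
  At 33: go left to 19.
    At 19: go left to 10.
      10 is a leaf — visit 10.
    Visit 19.
    At 19: go right to 34.
      At 34: no left child.
      Visit 34.
      At 34: go right to 32.
        32 is a leaf — visit 32.
  Visit 33.
  At 33: go right to 25.
    At 25: go left to 5.
      At 5: go left to 21.
        21 is a leaf — visit 21.
      Visit 5.
      At 5: no right child.
    Visit 25.
    At 25: go right to 8.
      8 is a leaf — visit 8.
Visit 22.
At 22: go right to 23.
  At 23: no left child.
  Visit 23.
  At 23: go right to 30.
    30 is a leaf — visit 30.
Full in-order sequence: 10, 19, 34, 32, 33, 21, 5, 25, 8, 22, 23, 30.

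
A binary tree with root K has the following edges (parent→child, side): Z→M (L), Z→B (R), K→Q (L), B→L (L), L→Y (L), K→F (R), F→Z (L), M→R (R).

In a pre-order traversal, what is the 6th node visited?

Pre-order visits the node, then its left subtree, then its right subtree.
Visit K.
At K: go left to Q.
  Q is a leaf — visit Q.
At K: go right to F.
  Visit F.
  At F: go left to Z.
    Visit Z.
    At Z: go left to M.
      Visit M.
      At M: no left child.
      At M: go right to R.
        R is a leaf — visit R.
    At Z: go right to B.
      Visit B.
      At B: go left to L.
        Visit L.
        At L: go left to Y.
          Y is a leaf — visit Y.
        At L: no right child.
      At B: no right child.
  At F: no right child.
Full pre-order sequence: K, Q, F, Z, M, R, B, L, Y.

R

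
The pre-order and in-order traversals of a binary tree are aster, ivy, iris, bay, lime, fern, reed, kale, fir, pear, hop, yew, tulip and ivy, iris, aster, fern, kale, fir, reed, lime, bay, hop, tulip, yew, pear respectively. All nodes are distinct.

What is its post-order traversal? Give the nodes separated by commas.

iris, ivy, fir, kale, reed, fern, lime, tulip, yew, hop, pear, bay, aster

The first element of pre-order is the root; it splits in-order into left and right subtrees.
Root aster: left subtree has 2 nodes {ivy, iris}, right has 10 {fern, kale, fir, reed, lime, bay, hop, tulip, yew, pear}.
  Root ivy: left subtree has 0 nodes { }, right has 1 {iris}.
  Root bay: left subtree has 5 nodes {fern, kale, fir, reed, lime}, right has 4 {hop, tulip, yew, pear}.
    Root lime: left subtree has 4 nodes {fern, kale, fir, reed}, right has 0 { }.
      Root fern: left subtree has 0 nodes { }, right has 3 {kale, fir, reed}.
        Root reed: left subtree has 2 nodes {kale, fir}, right has 0 { }.
          Root kale: left subtree has 0 nodes { }, right has 1 {fir}.
    Root pear: left subtree has 3 nodes {hop, tulip, yew}, right has 0 { }.
      Root hop: left subtree has 0 nodes { }, right has 2 {tulip, yew}.
        Root yew: left subtree has 1 node {tulip}, right has 0 { }.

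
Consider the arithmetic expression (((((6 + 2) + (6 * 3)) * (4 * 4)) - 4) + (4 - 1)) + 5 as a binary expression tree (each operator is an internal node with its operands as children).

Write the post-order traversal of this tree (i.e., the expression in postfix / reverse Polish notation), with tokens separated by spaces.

Post-order on an expression tree gives postfix notation: for each operator, emit left operand, right operand, then the operator.

6 2 + 6 3 * + 4 4 * * 4 - 4 1 - + 5 +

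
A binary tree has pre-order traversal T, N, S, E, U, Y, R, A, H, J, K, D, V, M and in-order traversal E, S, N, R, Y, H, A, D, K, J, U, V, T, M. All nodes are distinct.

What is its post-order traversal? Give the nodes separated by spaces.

The first element of pre-order is the root; it splits in-order into left and right subtrees.
Root T: left subtree has 12 nodes {E, S, N, R, Y, H, A, D, K, J, U, V}, right has 1 {M}.
  Root N: left subtree has 2 nodes {E, S}, right has 9 {R, Y, H, A, D, K, J, U, V}.
    Root S: left subtree has 1 node {E}, right has 0 { }.
    Root U: left subtree has 7 nodes {R, Y, H, A, D, K, J}, right has 1 {V}.
      Root Y: left subtree has 1 node {R}, right has 5 {H, A, D, K, J}.
        Root A: left subtree has 1 node {H}, right has 3 {D, K, J}.
          Root J: left subtree has 2 nodes {D, K}, right has 0 { }.
            Root K: left subtree has 1 node {D}, right has 0 { }.

E S R H D K J A Y V U N M T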